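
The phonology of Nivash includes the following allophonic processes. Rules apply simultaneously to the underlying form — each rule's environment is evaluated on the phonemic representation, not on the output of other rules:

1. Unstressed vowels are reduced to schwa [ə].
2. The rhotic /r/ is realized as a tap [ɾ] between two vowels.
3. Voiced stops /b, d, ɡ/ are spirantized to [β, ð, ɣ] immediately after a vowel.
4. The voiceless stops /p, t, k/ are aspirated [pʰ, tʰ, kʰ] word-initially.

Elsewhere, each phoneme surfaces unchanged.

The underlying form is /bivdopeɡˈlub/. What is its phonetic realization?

/b/ (word-initial): rule 3 targets it, but not immediately after a vowel → unchanged [b].
/i/ (between /b/ and /v/): in an unstressed syllable, so rule 1 applies → [ə].
/d/ (between /v/ and /o/) fails the environment for rule 3, so it stays [d].
Rule 1 applies to /o/ (between /d/ and /p/: in an unstressed syllable) → [ə].
/p/ (between /o/ and /e/) is in the target of rule 4 but the environment (word-initially) is not met → [p].
Rule 1 applies to /e/ (between /p/ and /ɡ/: in an unstressed syllable) → [ə].
/ɡ/ meets the environment for rule 3 (immediately after a vowel) → [ɣ].
/u/ — between /l/ and /b/; rule 1 does not apply here → [u].
/b/ (word-final): immediately after a vowel, so rule 3 applies → [β].

[bəvdəpəɣˈluβ]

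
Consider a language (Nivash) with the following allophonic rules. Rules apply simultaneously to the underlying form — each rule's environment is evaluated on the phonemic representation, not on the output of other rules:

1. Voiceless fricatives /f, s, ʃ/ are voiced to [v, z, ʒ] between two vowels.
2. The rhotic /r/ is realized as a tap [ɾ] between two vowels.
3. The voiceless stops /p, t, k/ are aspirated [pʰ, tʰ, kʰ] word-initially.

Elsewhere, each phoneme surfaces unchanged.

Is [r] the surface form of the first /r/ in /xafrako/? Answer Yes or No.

Yes

/r/ (between /f/ and /a/) is in the target of rule 2 but the environment (between two vowels) is not met → [r].
The actual realization is [r], which matches [r].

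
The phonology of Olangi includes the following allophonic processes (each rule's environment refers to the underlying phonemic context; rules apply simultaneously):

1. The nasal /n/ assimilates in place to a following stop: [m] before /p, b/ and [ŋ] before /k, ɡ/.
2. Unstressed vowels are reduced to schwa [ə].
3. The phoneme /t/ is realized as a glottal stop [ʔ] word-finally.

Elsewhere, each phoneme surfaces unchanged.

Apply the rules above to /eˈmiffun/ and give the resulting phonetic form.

/e/ meets the environment for rule 2 (in an unstressed syllable) → [ə].
/m/ — not in any rule's target class → [m].
/i/ (between /m/ and /f/) fails the environment for rule 2, so it stays [i].
/f/ (between /i/ and /f/) is unaffected → [f].
/f/ — not in any rule's target class → [f].
/u/ — between /f/ and /n/, in an unstressed syllable — surfaces as [ə] (rule 2).
/n/ — word-final; rule 1 does not apply here → [n].

[əˈmiffən]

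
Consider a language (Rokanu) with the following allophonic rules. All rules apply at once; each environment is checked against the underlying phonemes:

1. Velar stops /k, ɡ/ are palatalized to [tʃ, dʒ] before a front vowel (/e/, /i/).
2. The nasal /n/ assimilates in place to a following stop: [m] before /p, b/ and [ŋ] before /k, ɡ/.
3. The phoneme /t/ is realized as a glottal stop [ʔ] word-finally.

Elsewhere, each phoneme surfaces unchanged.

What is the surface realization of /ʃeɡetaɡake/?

/ʃ/ — not in any rule's target class → [ʃ].
/e/ (between /ʃ/ and /ɡ/): no rule targets it → [e].
/ɡ/ meets the environment for rule 1 (before a front vowel) → [dʒ].
/e/ — not in any rule's target class → [e].
/t/ (between /e/ and /a/) fails the environment for rule 3, so it stays [t].
/a/ (between /t/ and /ɡ/) is unaffected → [a].
/ɡ/ (between /a/ and /a/) fails the environment for rule 1, so it stays [ɡ].
/a/ stays [a].
/k/ (between /a/ and /e/) occurs before a front vowel → [tʃ] by rule 1.
/e/ (word-final): no rule targets it → [e].

[ʃedʒetaɡatʃe]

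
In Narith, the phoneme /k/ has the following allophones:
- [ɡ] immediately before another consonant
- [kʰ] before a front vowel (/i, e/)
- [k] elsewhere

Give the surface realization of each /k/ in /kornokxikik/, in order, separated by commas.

[k], [ɡ], [kʰ], [k]

Occurrence 1 (position 1): no conditioning environment matches → elsewhere allophone [k].
Occurrence 2 (position 6): immediately before another consonant → [ɡ].
Occurrence 3 (position 9): before a front vowel (/i, e/) → [kʰ].
Occurrence 4 (position 11): no conditioning environment matches → elsewhere allophone [k].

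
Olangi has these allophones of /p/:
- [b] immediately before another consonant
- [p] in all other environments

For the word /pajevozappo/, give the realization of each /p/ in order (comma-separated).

[p], [b], [p]

Occurrence 1 (position 1): no conditioning environment matches → elsewhere allophone [p].
Occurrence 2 (position 9): immediately before another consonant → [b].
Occurrence 3 (position 10): no conditioning environment matches → elsewhere allophone [p].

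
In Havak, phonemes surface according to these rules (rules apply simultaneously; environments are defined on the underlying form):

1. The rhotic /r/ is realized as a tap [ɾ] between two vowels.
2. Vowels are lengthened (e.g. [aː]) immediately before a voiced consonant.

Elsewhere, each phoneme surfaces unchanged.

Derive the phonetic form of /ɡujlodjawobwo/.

/ɡ/ stays [ɡ].
/u/ — between /ɡ/ and /j/, before a voiced consonant — surfaces as [uː] (rule 2).
/j/ (between /u/ and /l/): no rule targets it → [j].
/l/ — not in any rule's target class → [l].
/o/ meets the environment for rule 2 (before a voiced consonant) → [oː].
/d/ stays [d].
/j/ (between /d/ and /a/) is unaffected → [j].
/a/ meets the environment for rule 2 (before a voiced consonant) → [aː].
/w/ — not in any rule's target class → [w].
/o/ (between /w/ and /b/): before a voiced consonant, so rule 2 applies → [oː].
/b/ (between /o/ and /w/): no rule targets it → [b].
/w/ stays [w].
/o/ (word-final) is in the target of rule 2 but the environment (before a voiced consonant) is not met → [o].

[ɡuːjloːdjaːwoːbwo]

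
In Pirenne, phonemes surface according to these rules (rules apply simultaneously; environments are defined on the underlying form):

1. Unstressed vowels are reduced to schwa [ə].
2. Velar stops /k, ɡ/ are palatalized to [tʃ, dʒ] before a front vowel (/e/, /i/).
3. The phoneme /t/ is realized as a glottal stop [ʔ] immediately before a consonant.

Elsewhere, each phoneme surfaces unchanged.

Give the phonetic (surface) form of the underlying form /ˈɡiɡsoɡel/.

[ˈdʒiɡsədʒəl]

/ɡ/ (word-initial): before a front vowel, so rule 2 applies → [dʒ].
/i/ (between /ɡ/ and /ɡ/) is in the target of rule 1 but the environment (in an unstressed syllable) is not met → [i].
/ɡ/ (between /i/ and /s/): rule 2 targets it, but not before a front vowel → unchanged [ɡ].
/s/ (between /ɡ/ and /o/): no rule targets it → [s].
/o/ (between /s/ and /ɡ/) occurs in an unstressed syllable → [ə] by rule 1.
Rule 2 applies to /ɡ/ (between /o/ and /e/: before a front vowel) → [dʒ].
/e/ — between /ɡ/ and /l/, in an unstressed syllable — surfaces as [ə] (rule 1).
/l/ (word-final) is unaffected → [l].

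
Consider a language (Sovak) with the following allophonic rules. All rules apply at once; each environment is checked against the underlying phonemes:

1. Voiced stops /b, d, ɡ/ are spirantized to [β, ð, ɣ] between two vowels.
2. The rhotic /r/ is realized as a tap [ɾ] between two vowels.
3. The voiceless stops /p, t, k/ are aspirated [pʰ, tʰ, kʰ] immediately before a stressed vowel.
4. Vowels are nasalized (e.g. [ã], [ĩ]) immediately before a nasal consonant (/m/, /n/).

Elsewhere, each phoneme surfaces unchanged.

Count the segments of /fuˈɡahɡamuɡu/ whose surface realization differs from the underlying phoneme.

3

Segments that undergo a rule: /ɡ/ → [ɣ] (rule 1); /a/ → [ã] (rule 4); /ɡ/ → [ɣ] (rule 1).
All other segments surface unchanged.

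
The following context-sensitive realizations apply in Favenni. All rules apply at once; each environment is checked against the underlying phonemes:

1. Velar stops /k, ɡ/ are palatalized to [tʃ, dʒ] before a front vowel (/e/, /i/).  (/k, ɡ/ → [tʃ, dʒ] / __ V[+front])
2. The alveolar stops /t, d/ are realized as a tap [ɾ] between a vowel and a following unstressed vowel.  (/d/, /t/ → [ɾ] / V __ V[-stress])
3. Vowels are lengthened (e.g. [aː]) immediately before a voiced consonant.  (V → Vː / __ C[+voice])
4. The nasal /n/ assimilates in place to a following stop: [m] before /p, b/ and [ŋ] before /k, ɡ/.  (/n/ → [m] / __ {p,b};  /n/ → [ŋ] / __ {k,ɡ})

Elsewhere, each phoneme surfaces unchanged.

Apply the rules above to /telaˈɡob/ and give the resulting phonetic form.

[teːlaːˈɡoːb]

/t/ — word-initial; rule 2 does not apply here → [t].
/e/ — between /t/ and /l/, before a voiced consonant — surfaces as [eː] (rule 3).
/l/ stays [l].
/a/ (between /l/ and /ɡ/) occurs before a voiced consonant → [aː] by rule 3.
/ɡ/ (between /a/ and /o/): rule 1 targets it, but not before a front vowel → unchanged [ɡ].
/o/ meets the environment for rule 3 (before a voiced consonant) → [oː].
/b/ — not in any rule's target class → [b].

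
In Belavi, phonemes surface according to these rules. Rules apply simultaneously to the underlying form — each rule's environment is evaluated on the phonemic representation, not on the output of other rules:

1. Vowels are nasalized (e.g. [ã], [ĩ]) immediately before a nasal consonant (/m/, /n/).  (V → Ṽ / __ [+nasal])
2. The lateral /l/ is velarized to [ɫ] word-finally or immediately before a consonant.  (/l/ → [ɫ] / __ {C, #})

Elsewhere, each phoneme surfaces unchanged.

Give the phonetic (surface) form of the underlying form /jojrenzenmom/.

[jojrẽnzẽnmõm]

/j/ — not in any rule's target class → [j].
/o/ (between /j/ and /j/) fails the environment for rule 1, so it stays [o].
/j/ — not in any rule's target class → [j].
/r/ (between /j/ and /e/) is unaffected → [r].
/e/ (between /r/ and /n/): before a nasal consonant, so rule 1 applies → [ẽ].
/n/ (between /e/ and /z/): no rule targets it → [n].
/z/ (between /n/ and /e/): no rule targets it → [z].
/e/ (between /z/ and /n/): before a nasal consonant, so rule 1 applies → [ẽ].
/n/ (between /e/ and /m/): no rule targets it → [n].
/m/ stays [m].
Rule 1 applies to /o/ (between /m/ and /m/: before a nasal consonant) → [õ].
/m/ — not in any rule's target class → [m].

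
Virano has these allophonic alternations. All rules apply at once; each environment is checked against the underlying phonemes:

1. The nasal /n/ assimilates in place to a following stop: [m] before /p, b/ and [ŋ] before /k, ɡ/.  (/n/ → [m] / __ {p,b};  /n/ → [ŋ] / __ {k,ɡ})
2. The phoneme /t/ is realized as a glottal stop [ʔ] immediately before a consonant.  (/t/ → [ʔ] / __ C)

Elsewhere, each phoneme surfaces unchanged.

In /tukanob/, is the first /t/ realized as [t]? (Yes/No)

Yes

/t/ (word-initial) fails the environment for rule 2, so it stays [t].
The actual realization is [t], which matches [t].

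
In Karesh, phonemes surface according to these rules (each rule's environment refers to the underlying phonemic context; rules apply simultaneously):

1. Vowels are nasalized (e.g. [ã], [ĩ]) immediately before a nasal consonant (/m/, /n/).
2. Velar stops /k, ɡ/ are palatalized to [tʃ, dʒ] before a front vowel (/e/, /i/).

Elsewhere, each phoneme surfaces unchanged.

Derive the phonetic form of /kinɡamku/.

[tʃĩnɡãmku]

Rule 2 applies to /k/ (word-initial: before a front vowel) → [tʃ].
Rule 1 applies to /i/ (between /k/ and /n/: before a nasal consonant) → [ĩ].
/n/ (between /i/ and /ɡ/): no rule targets it → [n].
/ɡ/ (between /n/ and /a/): rule 2 targets it, but not before a front vowel → unchanged [ɡ].
Rule 1 applies to /a/ (between /ɡ/ and /m/: before a nasal consonant) → [ã].
/m/ (between /a/ and /k/) is unaffected → [m].
/k/ (between /m/ and /u/) is in the target of rule 2 but the environment (before a front vowel) is not met → [k].
/u/ — word-final; rule 1 does not apply here → [u].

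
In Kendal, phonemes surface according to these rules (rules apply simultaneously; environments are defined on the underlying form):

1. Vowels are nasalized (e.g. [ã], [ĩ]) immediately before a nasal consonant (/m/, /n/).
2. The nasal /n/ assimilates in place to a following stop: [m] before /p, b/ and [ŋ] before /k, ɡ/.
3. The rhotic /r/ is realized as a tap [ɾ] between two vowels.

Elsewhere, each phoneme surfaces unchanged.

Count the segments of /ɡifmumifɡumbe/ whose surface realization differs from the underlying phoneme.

Segments that undergo a rule: /u/ → [ũ] (rule 1); /u/ → [ũ] (rule 1).
All other segments surface unchanged.

2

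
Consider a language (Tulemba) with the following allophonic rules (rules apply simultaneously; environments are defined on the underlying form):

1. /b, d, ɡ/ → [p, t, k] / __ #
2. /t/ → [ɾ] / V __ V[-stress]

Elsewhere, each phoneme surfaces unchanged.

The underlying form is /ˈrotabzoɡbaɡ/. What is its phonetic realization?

/r/ (word-initial): no rule targets it → [r].
/o/ stays [o].
/t/ — between /o/ and /a/, between a vowel and a following unstressed vowel — surfaces as [ɾ] (rule 2).
/a/ — not in any rule's target class → [a].
/b/ (between /a/ and /z/) fails the environment for rule 1, so it stays [b].
/z/ (between /b/ and /o/) is unaffected → [z].
/o/ — not in any rule's target class → [o].
/ɡ/ (between /o/ and /b/): rule 1 targets it, but not word-finally → unchanged [ɡ].
/b/ — between /ɡ/ and /a/; rule 1 does not apply here → [b].
/a/ (between /b/ and /ɡ/): no rule targets it → [a].
/ɡ/ — word-final, word-finally — surfaces as [k] (rule 1).

[ˈroɾabzoɡbak]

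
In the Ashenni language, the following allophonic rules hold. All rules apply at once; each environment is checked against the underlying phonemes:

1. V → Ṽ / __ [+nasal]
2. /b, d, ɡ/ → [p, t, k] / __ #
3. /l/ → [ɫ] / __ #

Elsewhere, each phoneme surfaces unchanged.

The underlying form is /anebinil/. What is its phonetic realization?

[ãnebĩniɫ]

/a/ (word-initial): before a nasal consonant, so rule 1 applies → [ã].
/n/ stays [n].
/e/ (between /n/ and /b/) fails the environment for rule 1, so it stays [e].
/b/ (between /e/ and /i/): rule 2 targets it, but not word-finally → unchanged [b].
/i/ — between /b/ and /n/, before a nasal consonant — surfaces as [ĩ] (rule 1).
/n/ (between /i/ and /i/): no rule targets it → [n].
/i/ — between /n/ and /l/; rule 1 does not apply here → [i].
/l/ (word-final) occurs word-finally → [ɫ] by rule 3.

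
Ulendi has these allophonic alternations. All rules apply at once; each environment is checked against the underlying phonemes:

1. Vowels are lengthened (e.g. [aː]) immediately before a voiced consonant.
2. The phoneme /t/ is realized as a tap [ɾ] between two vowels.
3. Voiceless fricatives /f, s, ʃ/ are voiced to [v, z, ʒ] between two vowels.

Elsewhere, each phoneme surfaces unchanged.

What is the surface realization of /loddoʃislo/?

[loːddoʒislo]

/o/ (between /l/ and /d/) occurs before a voiced consonant → [oː] by rule 1.
/o/ (between /d/ and /ʃ/) fails the environment for rule 1, so it stays [o].
/ʃ/ (between /o/ and /i/) occurs between two vowels → [ʒ] by rule 3.
/i/ (between /ʃ/ and /s/): rule 1 targets it, but not before a voiced consonant → unchanged [i].
/s/ (between /i/ and /l/) fails the environment for rule 3, so it stays [s].
/o/ (word-final): rule 1 targets it, but not before a voiced consonant → unchanged [o].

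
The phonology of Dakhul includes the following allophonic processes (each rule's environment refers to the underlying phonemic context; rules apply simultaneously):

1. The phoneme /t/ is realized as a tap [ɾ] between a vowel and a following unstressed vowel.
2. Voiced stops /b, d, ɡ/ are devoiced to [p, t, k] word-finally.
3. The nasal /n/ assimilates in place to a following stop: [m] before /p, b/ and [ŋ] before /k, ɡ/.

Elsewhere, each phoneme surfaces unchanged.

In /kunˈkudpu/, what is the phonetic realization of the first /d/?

/d/ (between /u/ and /p/): rule 2 targets it, but not word-finally → unchanged [d].

[d]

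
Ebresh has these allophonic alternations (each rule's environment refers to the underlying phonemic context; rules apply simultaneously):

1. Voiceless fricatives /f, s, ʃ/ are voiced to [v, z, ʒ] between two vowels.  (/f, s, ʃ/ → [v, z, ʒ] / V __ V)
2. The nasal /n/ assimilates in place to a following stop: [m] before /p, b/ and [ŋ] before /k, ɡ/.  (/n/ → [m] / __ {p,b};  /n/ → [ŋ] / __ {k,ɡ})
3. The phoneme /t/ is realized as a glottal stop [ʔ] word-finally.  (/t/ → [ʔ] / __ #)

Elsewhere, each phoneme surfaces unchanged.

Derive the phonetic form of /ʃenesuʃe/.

/ʃ/ (word-initial) is in the target of rule 1 but the environment (between two vowels) is not met → [ʃ].
/e/ (between /ʃ/ and /n/): no rule targets it → [e].
/n/ (between /e/ and /e/) is in the target of rule 2 but the environment (before a labial or velar stop) is not met → [n].
/e/ (between /n/ and /s/): no rule targets it → [e].
/s/ meets the environment for rule 1 (between two vowels) → [z].
/u/ — not in any rule's target class → [u].
/ʃ/ (between /u/ and /e/) occurs between two vowels → [ʒ] by rule 1.
/e/ (word-final) is unaffected → [e].

[ʃenezuʒe]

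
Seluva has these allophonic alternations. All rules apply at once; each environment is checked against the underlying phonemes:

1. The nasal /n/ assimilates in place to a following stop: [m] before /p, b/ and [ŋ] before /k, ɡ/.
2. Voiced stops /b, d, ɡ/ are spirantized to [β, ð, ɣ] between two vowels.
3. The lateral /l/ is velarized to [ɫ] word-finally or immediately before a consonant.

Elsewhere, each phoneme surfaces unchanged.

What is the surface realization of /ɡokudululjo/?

[ɡokuðuluɫjo]

/ɡ/ (word-initial) fails the environment for rule 2, so it stays [ɡ].
/o/ stays [o].
/k/ (between /o/ and /u/) is unaffected → [k].
/u/ (between /k/ and /d/): no rule targets it → [u].
/d/ meets the environment for rule 2 (between two vowels) → [ð].
/u/ (between /d/ and /l/): no rule targets it → [u].
/l/ — between /u/ and /u/; rule 3 does not apply here → [l].
/u/ — not in any rule's target class → [u].
/l/ meets the environment for rule 3 (word-finally or immediately before a consonant) → [ɫ].
/j/ (between /l/ and /o/) is unaffected → [j].
/o/ (word-final): no rule targets it → [o].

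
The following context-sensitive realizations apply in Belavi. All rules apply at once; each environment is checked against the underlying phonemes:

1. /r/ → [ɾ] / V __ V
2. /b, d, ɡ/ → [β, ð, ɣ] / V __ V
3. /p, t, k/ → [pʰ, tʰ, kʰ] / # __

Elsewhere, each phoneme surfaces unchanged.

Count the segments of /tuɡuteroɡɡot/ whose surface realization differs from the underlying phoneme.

Segments that undergo a rule: /t/ → [tʰ] (rule 3); /ɡ/ → [ɣ] (rule 2); /r/ → [ɾ] (rule 1).
All other segments surface unchanged.

3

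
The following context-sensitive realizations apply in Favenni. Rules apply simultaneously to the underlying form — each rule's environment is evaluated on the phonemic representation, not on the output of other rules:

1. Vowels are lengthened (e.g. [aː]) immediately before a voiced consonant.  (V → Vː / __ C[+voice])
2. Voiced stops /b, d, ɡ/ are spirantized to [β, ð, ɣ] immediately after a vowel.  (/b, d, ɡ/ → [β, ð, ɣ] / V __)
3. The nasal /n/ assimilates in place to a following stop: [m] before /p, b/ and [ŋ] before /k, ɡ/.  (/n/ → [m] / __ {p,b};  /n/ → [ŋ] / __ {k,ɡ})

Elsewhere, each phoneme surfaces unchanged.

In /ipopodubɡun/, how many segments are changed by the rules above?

5

Segments that undergo a rule: /o/ → [oː] (rule 1); /d/ → [ð] (rule 2); /u/ → [uː] (rule 1); /b/ → [β] (rule 2); /u/ → [uː] (rule 1).
All other segments surface unchanged.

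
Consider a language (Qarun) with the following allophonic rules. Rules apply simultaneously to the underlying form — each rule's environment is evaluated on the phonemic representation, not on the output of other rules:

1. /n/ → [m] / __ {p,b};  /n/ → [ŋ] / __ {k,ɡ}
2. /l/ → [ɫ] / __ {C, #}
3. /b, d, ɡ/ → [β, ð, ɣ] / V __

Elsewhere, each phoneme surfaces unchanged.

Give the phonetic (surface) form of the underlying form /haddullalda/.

[haðduɫlaɫda]

/h/ (word-initial) is unaffected → [h].
/a/ (between /h/ and /d/): no rule targets it → [a].
/d/ (between /a/ and /d/) occurs immediately after a vowel → [ð] by rule 3.
/d/ — between /d/ and /u/; rule 3 does not apply here → [d].
/u/ stays [u].
/l/ (between /u/ and /l/) occurs word-finally or immediately before a consonant → [ɫ] by rule 2.
/l/ (between /l/ and /a/): rule 2 targets it, but not word-finally or immediately before a consonant → unchanged [l].
/a/ (between /l/ and /l/) is unaffected → [a].
/l/ meets the environment for rule 2 (word-finally or immediately before a consonant) → [ɫ].
/d/ — between /l/ and /a/; rule 3 does not apply here → [d].
/a/ (word-final) is unaffected → [a].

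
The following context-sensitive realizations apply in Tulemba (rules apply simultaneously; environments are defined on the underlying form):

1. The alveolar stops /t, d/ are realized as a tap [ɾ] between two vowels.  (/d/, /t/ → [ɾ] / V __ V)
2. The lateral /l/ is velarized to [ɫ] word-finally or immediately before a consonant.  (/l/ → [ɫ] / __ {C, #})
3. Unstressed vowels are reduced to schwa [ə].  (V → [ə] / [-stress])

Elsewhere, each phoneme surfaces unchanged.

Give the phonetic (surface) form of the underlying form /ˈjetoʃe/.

/j/ stays [j].
/e/ — between /j/ and /t/; rule 3 does not apply here → [e].
/t/ meets the environment for rule 1 (between two vowels) → [ɾ].
/o/ meets the environment for rule 3 (in an unstressed syllable) → [ə].
/ʃ/ (between /o/ and /e/): no rule targets it → [ʃ].
/e/ — word-final, in an unstressed syllable — surfaces as [ə] (rule 3).

[ˈjeɾəʃə]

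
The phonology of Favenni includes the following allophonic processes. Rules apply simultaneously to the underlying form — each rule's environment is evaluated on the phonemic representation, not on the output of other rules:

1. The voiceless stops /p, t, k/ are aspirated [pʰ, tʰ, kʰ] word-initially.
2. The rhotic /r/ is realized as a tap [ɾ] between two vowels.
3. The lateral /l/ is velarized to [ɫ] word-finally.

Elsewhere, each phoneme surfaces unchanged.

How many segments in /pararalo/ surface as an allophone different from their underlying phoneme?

3

Segments that undergo a rule: /p/ → [pʰ] (rule 1); /r/ → [ɾ] (rule 2); /r/ → [ɾ] (rule 2).
All other segments surface unchanged.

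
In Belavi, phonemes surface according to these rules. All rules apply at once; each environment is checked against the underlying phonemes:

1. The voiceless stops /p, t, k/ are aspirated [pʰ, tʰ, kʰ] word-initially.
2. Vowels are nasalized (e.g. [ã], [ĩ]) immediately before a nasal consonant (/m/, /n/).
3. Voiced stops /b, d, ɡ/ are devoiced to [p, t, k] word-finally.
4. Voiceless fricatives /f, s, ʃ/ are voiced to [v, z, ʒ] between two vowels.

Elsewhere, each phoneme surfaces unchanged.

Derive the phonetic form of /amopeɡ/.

[ãmopek]

/a/ (word-initial): before a nasal consonant, so rule 2 applies → [ã].
/m/ (between /a/ and /o/): no rule targets it → [m].
/o/ (between /m/ and /p/) is in the target of rule 2 but the environment (before a nasal consonant) is not met → [o].
/p/ (between /o/ and /e/): rule 1 targets it, but not word-initially → unchanged [p].
/e/ (between /p/ and /ɡ/) fails the environment for rule 2, so it stays [e].
/ɡ/ (word-final) occurs word-finally → [k] by rule 3.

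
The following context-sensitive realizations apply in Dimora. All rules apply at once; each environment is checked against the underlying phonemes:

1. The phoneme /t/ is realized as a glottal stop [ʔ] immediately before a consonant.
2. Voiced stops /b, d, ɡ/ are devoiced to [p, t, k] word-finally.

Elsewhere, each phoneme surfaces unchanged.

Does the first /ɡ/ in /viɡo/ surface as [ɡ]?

Yes

/ɡ/ (between /i/ and /o/): rule 2 targets it, but not word-finally → unchanged [ɡ].
The actual realization is [ɡ], which matches [ɡ].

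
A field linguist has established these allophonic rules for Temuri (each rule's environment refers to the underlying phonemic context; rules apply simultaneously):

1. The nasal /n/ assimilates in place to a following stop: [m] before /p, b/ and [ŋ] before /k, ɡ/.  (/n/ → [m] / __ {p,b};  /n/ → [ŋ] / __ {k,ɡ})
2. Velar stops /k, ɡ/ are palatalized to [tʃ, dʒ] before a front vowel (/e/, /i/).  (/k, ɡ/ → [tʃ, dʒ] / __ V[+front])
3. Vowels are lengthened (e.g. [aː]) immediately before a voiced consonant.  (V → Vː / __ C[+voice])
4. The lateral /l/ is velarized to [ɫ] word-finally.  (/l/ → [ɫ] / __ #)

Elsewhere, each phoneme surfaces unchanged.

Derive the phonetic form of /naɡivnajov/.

/n/ (word-initial) is in the target of rule 1 but the environment (before a labial or velar stop) is not met → [n].
/a/ (between /n/ and /ɡ/) occurs before a voiced consonant → [aː] by rule 3.
/ɡ/ (between /a/ and /i/) occurs before a front vowel → [dʒ] by rule 2.
/i/ — between /ɡ/ and /v/, before a voiced consonant — surfaces as [iː] (rule 3).
/v/ (between /i/ and /n/) is unaffected → [v].
/n/ (between /v/ and /a/) fails the environment for rule 1, so it stays [n].
/a/ (between /n/ and /j/): before a voiced consonant, so rule 3 applies → [aː].
/j/ — not in any rule's target class → [j].
/o/ — between /j/ and /v/, before a voiced consonant — surfaces as [oː] (rule 3).
/v/ (word-final): no rule targets it → [v].

[naːdʒiːvnaːjoːv]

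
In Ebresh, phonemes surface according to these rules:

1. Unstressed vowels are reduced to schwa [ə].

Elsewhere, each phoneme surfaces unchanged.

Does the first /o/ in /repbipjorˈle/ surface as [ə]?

/o/ (between /j/ and /r/) occurs in an unstressed syllable → [ə] by rule 1.
The actual realization is [ə], which matches [ə].

Yes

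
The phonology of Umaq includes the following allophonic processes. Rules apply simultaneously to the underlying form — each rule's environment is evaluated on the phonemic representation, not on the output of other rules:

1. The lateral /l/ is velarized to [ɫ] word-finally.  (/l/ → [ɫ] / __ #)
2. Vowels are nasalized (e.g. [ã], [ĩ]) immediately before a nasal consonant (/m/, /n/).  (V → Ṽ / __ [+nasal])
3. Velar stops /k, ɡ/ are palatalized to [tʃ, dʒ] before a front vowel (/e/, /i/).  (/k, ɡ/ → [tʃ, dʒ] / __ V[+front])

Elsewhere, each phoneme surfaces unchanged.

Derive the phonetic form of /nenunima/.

[nẽnũnĩma]

/n/ — not in any rule's target class → [n].
/e/ (between /n/ and /n/): before a nasal consonant, so rule 2 applies → [ẽ].
/n/ (between /e/ and /u/): no rule targets it → [n].
Rule 2 applies to /u/ (between /n/ and /n/: before a nasal consonant) → [ũ].
/n/ — not in any rule's target class → [n].
Rule 2 applies to /i/ (between /n/ and /m/: before a nasal consonant) → [ĩ].
/m/ stays [m].
/a/ (word-final): rule 2 targets it, but not before a nasal consonant → unchanged [a].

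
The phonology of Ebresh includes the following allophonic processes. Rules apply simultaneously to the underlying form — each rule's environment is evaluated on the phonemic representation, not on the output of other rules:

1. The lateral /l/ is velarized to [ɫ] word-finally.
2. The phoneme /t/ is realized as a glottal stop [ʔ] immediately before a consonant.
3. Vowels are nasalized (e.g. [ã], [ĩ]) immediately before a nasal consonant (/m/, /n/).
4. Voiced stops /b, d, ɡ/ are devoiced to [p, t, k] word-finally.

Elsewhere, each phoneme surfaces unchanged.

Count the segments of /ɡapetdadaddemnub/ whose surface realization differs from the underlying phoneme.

Segments that undergo a rule: /t/ → [ʔ] (rule 2); /e/ → [ẽ] (rule 3); /b/ → [p] (rule 4).
All other segments surface unchanged.

3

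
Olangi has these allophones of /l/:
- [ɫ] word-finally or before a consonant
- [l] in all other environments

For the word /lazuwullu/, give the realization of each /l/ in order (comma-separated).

[l], [ɫ], [l]

Occurrence 1 (position 1): no conditioning environment matches → elsewhere allophone [l].
Occurrence 2 (position 7): word-finally or before a consonant → [ɫ].
Occurrence 3 (position 8): no conditioning environment matches → elsewhere allophone [l].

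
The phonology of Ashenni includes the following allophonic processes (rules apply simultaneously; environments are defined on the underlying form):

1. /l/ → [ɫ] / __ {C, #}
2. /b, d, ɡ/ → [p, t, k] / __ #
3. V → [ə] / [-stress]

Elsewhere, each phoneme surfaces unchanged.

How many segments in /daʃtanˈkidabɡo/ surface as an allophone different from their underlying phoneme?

Segments that undergo a rule: /a/ → [ə] (rule 3); /a/ → [ə] (rule 3); /a/ → [ə] (rule 3); /o/ → [ə] (rule 3).
All other segments surface unchanged.

4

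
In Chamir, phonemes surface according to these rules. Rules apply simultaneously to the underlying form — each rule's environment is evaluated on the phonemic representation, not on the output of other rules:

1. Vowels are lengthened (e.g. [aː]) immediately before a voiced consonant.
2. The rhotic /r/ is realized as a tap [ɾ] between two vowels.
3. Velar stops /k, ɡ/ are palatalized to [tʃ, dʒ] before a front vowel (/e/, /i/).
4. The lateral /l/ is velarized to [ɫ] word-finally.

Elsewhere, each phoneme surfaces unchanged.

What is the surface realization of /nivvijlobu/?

[niːvviːjloːbu]

/i/ meets the environment for rule 1 (before a voiced consonant) → [iː].
/i/ (between /v/ and /j/): before a voiced consonant, so rule 1 applies → [iː].
/l/ (between /j/ and /o/) is in the target of rule 4 but the environment (word-finally) is not met → [l].
/o/ (between /l/ and /b/) occurs before a voiced consonant → [oː] by rule 1.
/u/ (word-final) fails the environment for rule 1, so it stays [u].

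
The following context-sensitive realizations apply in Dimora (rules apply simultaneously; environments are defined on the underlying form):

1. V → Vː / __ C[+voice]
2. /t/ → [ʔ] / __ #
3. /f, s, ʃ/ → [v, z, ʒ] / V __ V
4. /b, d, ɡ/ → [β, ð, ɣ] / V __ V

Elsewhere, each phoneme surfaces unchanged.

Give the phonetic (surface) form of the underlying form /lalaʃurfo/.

/l/ stays [l].
/a/ (between /l/ and /l/): before a voiced consonant, so rule 1 applies → [aː].
/l/ (between /a/ and /a/): no rule targets it → [l].
/a/ (between /l/ and /ʃ/): rule 1 targets it, but not before a voiced consonant → unchanged [a].
/ʃ/ meets the environment for rule 3 (between two vowels) → [ʒ].
Rule 1 applies to /u/ (between /ʃ/ and /r/: before a voiced consonant) → [uː].
/r/ — not in any rule's target class → [r].
/f/ (between /r/ and /o/) is in the target of rule 3 but the environment (between two vowels) is not met → [f].
/o/ (word-final) is in the target of rule 1 but the environment (before a voiced consonant) is not met → [o].

[laːlaʒuːrfo]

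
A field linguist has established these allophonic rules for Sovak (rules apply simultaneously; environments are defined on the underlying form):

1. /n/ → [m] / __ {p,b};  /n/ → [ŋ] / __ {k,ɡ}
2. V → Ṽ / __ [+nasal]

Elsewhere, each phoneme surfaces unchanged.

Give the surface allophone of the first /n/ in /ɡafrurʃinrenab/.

/n/ — between /i/ and /r/; rule 1 does not apply here → [n].

[n]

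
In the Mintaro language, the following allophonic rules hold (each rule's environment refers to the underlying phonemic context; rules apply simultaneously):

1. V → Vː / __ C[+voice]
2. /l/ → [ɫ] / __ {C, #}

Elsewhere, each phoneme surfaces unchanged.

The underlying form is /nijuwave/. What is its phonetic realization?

/n/ stays [n].
/i/ meets the environment for rule 1 (before a voiced consonant) → [iː].
/j/ (between /i/ and /u/) is unaffected → [j].
/u/ — between /j/ and /w/, before a voiced consonant — surfaces as [uː] (rule 1).
/w/ stays [w].
Rule 1 applies to /a/ (between /w/ and /v/: before a voiced consonant) → [aː].
/v/ (between /a/ and /e/): no rule targets it → [v].
/e/ (word-final): rule 1 targets it, but not before a voiced consonant → unchanged [e].

[niːjuːwaːve]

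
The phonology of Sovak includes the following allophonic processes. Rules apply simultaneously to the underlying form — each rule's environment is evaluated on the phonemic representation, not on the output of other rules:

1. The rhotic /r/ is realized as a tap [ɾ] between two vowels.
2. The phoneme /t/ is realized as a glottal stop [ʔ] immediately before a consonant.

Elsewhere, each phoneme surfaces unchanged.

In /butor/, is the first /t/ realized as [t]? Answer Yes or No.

Yes

/t/ (between /u/ and /o/): rule 2 targets it, but not immediately before a consonant → unchanged [t].
The actual realization is [t], which matches [t].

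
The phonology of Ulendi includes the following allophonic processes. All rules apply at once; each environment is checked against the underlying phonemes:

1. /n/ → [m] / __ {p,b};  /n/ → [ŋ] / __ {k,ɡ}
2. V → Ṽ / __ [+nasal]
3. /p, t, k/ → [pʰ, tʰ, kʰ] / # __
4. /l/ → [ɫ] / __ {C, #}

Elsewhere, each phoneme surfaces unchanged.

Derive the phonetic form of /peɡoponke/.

Rule 3 applies to /p/ (word-initial: word-initially) → [pʰ].
/e/ (between /p/ and /ɡ/) is in the target of rule 2 but the environment (before a nasal consonant) is not met → [e].
/ɡ/ — not in any rule's target class → [ɡ].
/o/ (between /ɡ/ and /p/) is in the target of rule 2 but the environment (before a nasal consonant) is not met → [o].
/p/ — between /o/ and /o/; rule 3 does not apply here → [p].
/o/ (between /p/ and /n/): before a nasal consonant, so rule 2 applies → [õ].
Rule 1 applies to /n/ (between /o/ and /k/: before a labial or velar stop) → [ŋ].
/k/ — between /n/ and /e/; rule 3 does not apply here → [k].
/e/ (word-final) fails the environment for rule 2, so it stays [e].

[pʰeɡopõŋke]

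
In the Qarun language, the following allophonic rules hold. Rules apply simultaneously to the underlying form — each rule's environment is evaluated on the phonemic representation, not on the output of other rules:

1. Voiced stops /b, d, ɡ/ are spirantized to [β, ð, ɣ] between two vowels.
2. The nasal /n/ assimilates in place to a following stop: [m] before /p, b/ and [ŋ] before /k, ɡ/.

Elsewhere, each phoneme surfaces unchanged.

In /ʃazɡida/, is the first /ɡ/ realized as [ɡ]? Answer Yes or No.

/ɡ/ (between /z/ and /i/) is in the target of rule 1 but the environment (between two vowels) is not met → [ɡ].
The actual realization is [ɡ], which matches [ɡ].

Yes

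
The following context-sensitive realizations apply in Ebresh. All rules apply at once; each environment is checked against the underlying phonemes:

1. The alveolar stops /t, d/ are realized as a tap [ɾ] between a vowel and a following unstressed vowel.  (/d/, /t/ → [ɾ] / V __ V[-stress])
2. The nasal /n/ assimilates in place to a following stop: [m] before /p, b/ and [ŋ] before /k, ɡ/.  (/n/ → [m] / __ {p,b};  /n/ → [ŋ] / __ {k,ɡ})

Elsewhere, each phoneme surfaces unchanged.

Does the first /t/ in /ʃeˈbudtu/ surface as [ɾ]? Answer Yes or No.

No

/t/ (between /d/ and /u/): rule 1 targets it, but not between a vowel and a following unstressed vowel → unchanged [t].
The actual realization is [t], not [ɾ].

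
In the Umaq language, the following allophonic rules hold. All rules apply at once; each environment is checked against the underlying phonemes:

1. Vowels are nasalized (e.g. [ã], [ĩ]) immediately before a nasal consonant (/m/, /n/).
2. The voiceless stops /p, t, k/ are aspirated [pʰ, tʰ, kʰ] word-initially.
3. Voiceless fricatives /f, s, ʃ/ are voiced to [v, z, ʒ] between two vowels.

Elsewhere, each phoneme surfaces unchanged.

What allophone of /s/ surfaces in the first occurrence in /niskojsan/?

/s/ (between /i/ and /k/) is in the target of rule 3 but the environment (between two vowels) is not met → [s].

[s]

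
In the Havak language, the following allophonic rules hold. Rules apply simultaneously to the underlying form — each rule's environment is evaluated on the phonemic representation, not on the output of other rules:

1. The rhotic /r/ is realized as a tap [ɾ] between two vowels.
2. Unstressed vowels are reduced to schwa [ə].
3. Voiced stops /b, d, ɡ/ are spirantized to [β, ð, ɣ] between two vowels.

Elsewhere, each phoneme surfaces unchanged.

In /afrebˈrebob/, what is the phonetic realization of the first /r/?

/r/ (between /f/ and /e/): rule 1 targets it, but not between two vowels → unchanged [r].

[r]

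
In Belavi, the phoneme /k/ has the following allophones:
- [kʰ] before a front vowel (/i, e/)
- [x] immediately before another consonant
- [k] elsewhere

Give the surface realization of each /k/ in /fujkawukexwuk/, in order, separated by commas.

[k], [kʰ], [k]

Occurrence 1 (position 4): no conditioning environment matches → elsewhere allophone [k].
Occurrence 2 (position 8): before a front vowel (/i, e/) → [kʰ].
Occurrence 3 (position 13): no conditioning environment matches → elsewhere allophone [k].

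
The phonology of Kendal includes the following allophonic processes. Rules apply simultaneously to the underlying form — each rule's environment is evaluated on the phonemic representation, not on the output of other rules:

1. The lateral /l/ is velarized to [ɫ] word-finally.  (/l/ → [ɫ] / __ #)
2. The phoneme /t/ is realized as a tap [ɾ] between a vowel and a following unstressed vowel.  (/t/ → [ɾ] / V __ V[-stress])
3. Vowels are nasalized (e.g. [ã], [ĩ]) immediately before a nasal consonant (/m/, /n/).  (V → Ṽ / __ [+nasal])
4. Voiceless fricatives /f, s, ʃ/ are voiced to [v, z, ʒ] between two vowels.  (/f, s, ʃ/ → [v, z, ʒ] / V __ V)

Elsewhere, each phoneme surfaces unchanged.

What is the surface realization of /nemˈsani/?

/n/ (word-initial): no rule targets it → [n].
Rule 3 applies to /e/ (between /n/ and /m/: before a nasal consonant) → [ẽ].
/m/ (between /e/ and /s/): no rule targets it → [m].
/s/ (between /m/ and /a/): rule 4 targets it, but not between two vowels → unchanged [s].
/a/ — between /s/ and /n/, before a nasal consonant — surfaces as [ã] (rule 3).
/n/ (between /a/ and /i/) is unaffected → [n].
/i/ (word-final) is in the target of rule 3 but the environment (before a nasal consonant) is not met → [i].

[nẽmˈsãni]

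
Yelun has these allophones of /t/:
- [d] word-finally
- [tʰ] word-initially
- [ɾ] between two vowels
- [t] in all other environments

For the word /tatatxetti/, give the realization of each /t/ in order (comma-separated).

Occurrence 1 (position 1): word-initially → [tʰ].
Occurrence 2 (position 3): between two vowels → [ɾ].
Occurrence 3 (position 5): no conditioning environment matches → elsewhere allophone [t].
Occurrence 4 (position 8): no conditioning environment matches → elsewhere allophone [t].
Occurrence 5 (position 9): no conditioning environment matches → elsewhere allophone [t].

[tʰ], [ɾ], [t], [t], [t]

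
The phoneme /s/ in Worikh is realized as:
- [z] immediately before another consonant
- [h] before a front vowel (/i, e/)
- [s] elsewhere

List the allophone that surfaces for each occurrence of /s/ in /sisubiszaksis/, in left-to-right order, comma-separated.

[h], [s], [z], [h], [s]

Occurrence 1 (position 1): before a front vowel (/i, e/) → [h].
Occurrence 2 (position 3): no conditioning environment matches → elsewhere allophone [s].
Occurrence 3 (position 7): immediately before another consonant → [z].
Occurrence 4 (position 11): before a front vowel (/i, e/) → [h].
Occurrence 5 (position 13): no conditioning environment matches → elsewhere allophone [s].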